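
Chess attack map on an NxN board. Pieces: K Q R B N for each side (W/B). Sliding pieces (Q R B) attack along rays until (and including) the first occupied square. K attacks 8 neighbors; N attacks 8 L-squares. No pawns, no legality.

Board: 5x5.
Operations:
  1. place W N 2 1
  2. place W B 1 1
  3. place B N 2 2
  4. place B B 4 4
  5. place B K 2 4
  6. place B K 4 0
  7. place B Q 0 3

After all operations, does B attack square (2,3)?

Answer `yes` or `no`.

Op 1: place WN@(2,1)
Op 2: place WB@(1,1)
Op 3: place BN@(2,2)
Op 4: place BB@(4,4)
Op 5: place BK@(2,4)
Op 6: place BK@(4,0)
Op 7: place BQ@(0,3)
Per-piece attacks for B:
  BQ@(0,3): attacks (0,4) (0,2) (0,1) (0,0) (1,3) (2,3) (3,3) (4,3) (1,4) (1,2) (2,1) [ray(1,-1) blocked at (2,1)]
  BN@(2,2): attacks (3,4) (4,3) (1,4) (0,3) (3,0) (4,1) (1,0) (0,1)
  BK@(2,4): attacks (2,3) (3,4) (1,4) (3,3) (1,3)
  BK@(4,0): attacks (4,1) (3,0) (3,1)
  BB@(4,4): attacks (3,3) (2,2) [ray(-1,-1) blocked at (2,2)]
B attacks (2,3): yes

Answer: yes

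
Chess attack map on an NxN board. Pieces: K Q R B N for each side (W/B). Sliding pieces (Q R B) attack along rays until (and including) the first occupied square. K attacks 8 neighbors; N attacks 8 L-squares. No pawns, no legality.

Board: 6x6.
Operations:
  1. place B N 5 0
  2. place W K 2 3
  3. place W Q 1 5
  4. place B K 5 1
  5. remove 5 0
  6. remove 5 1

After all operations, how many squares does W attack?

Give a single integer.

Op 1: place BN@(5,0)
Op 2: place WK@(2,3)
Op 3: place WQ@(1,5)
Op 4: place BK@(5,1)
Op 5: remove (5,0)
Op 6: remove (5,1)
Per-piece attacks for W:
  WQ@(1,5): attacks (1,4) (1,3) (1,2) (1,1) (1,0) (2,5) (3,5) (4,5) (5,5) (0,5) (2,4) (3,3) (4,2) (5,1) (0,4)
  WK@(2,3): attacks (2,4) (2,2) (3,3) (1,3) (3,4) (3,2) (1,4) (1,2)
Union (18 distinct): (0,4) (0,5) (1,0) (1,1) (1,2) (1,3) (1,4) (2,2) (2,4) (2,5) (3,2) (3,3) (3,4) (3,5) (4,2) (4,5) (5,1) (5,5)

Answer: 18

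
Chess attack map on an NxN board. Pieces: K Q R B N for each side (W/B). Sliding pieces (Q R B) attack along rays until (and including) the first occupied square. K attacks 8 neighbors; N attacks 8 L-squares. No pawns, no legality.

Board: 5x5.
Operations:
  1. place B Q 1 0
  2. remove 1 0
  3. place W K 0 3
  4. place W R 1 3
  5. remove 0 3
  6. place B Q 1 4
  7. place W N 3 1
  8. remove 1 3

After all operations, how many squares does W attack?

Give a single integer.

Op 1: place BQ@(1,0)
Op 2: remove (1,0)
Op 3: place WK@(0,3)
Op 4: place WR@(1,3)
Op 5: remove (0,3)
Op 6: place BQ@(1,4)
Op 7: place WN@(3,1)
Op 8: remove (1,3)
Per-piece attacks for W:
  WN@(3,1): attacks (4,3) (2,3) (1,2) (1,0)
Union (4 distinct): (1,0) (1,2) (2,3) (4,3)

Answer: 4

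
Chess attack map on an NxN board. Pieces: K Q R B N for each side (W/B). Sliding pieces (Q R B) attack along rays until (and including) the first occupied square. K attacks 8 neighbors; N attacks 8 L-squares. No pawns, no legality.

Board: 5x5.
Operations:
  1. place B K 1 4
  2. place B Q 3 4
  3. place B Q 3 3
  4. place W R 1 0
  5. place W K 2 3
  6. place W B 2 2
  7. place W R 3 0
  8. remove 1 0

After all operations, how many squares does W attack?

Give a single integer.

Op 1: place BK@(1,4)
Op 2: place BQ@(3,4)
Op 3: place BQ@(3,3)
Op 4: place WR@(1,0)
Op 5: place WK@(2,3)
Op 6: place WB@(2,2)
Op 7: place WR@(3,0)
Op 8: remove (1,0)
Per-piece attacks for W:
  WB@(2,2): attacks (3,3) (3,1) (4,0) (1,3) (0,4) (1,1) (0,0) [ray(1,1) blocked at (3,3)]
  WK@(2,3): attacks (2,4) (2,2) (3,3) (1,3) (3,4) (3,2) (1,4) (1,2)
  WR@(3,0): attacks (3,1) (3,2) (3,3) (4,0) (2,0) (1,0) (0,0) [ray(0,1) blocked at (3,3)]
Union (15 distinct): (0,0) (0,4) (1,0) (1,1) (1,2) (1,3) (1,4) (2,0) (2,2) (2,4) (3,1) (3,2) (3,3) (3,4) (4,0)

Answer: 15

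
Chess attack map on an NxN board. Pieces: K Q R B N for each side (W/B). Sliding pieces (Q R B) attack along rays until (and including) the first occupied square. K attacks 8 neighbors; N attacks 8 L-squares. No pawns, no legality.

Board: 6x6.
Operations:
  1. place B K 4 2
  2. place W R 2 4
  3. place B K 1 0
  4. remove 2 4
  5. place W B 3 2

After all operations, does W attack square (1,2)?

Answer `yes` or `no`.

Op 1: place BK@(4,2)
Op 2: place WR@(2,4)
Op 3: place BK@(1,0)
Op 4: remove (2,4)
Op 5: place WB@(3,2)
Per-piece attacks for W:
  WB@(3,2): attacks (4,3) (5,4) (4,1) (5,0) (2,3) (1,4) (0,5) (2,1) (1,0) [ray(-1,-1) blocked at (1,0)]
W attacks (1,2): no

Answer: no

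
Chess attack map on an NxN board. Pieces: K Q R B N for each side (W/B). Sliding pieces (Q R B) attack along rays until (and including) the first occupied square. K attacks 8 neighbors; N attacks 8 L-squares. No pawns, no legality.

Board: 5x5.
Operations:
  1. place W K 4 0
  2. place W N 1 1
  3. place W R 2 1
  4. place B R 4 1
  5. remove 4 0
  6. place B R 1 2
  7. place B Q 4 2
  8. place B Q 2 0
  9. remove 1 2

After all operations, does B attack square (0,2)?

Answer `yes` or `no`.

Answer: yes

Derivation:
Op 1: place WK@(4,0)
Op 2: place WN@(1,1)
Op 3: place WR@(2,1)
Op 4: place BR@(4,1)
Op 5: remove (4,0)
Op 6: place BR@(1,2)
Op 7: place BQ@(4,2)
Op 8: place BQ@(2,0)
Op 9: remove (1,2)
Per-piece attacks for B:
  BQ@(2,0): attacks (2,1) (3,0) (4,0) (1,0) (0,0) (3,1) (4,2) (1,1) [ray(0,1) blocked at (2,1); ray(1,1) blocked at (4,2); ray(-1,1) blocked at (1,1)]
  BR@(4,1): attacks (4,2) (4,0) (3,1) (2,1) [ray(0,1) blocked at (4,2); ray(-1,0) blocked at (2,1)]
  BQ@(4,2): attacks (4,3) (4,4) (4,1) (3,2) (2,2) (1,2) (0,2) (3,3) (2,4) (3,1) (2,0) [ray(0,-1) blocked at (4,1); ray(-1,-1) blocked at (2,0)]
B attacks (0,2): yes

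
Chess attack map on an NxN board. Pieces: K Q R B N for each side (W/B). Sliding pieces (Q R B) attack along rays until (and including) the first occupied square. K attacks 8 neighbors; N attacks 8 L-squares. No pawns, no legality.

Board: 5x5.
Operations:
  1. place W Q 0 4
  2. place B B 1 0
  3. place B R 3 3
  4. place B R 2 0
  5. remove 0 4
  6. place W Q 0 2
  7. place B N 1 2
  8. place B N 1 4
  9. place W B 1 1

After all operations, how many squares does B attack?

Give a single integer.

Answer: 19

Derivation:
Op 1: place WQ@(0,4)
Op 2: place BB@(1,0)
Op 3: place BR@(3,3)
Op 4: place BR@(2,0)
Op 5: remove (0,4)
Op 6: place WQ@(0,2)
Op 7: place BN@(1,2)
Op 8: place BN@(1,4)
Op 9: place WB@(1,1)
Per-piece attacks for B:
  BB@(1,0): attacks (2,1) (3,2) (4,3) (0,1)
  BN@(1,2): attacks (2,4) (3,3) (0,4) (2,0) (3,1) (0,0)
  BN@(1,4): attacks (2,2) (3,3) (0,2)
  BR@(2,0): attacks (2,1) (2,2) (2,3) (2,4) (3,0) (4,0) (1,0) [ray(-1,0) blocked at (1,0)]
  BR@(3,3): attacks (3,4) (3,2) (3,1) (3,0) (4,3) (2,3) (1,3) (0,3)
Union (19 distinct): (0,0) (0,1) (0,2) (0,3) (0,4) (1,0) (1,3) (2,0) (2,1) (2,2) (2,3) (2,4) (3,0) (3,1) (3,2) (3,3) (3,4) (4,0) (4,3)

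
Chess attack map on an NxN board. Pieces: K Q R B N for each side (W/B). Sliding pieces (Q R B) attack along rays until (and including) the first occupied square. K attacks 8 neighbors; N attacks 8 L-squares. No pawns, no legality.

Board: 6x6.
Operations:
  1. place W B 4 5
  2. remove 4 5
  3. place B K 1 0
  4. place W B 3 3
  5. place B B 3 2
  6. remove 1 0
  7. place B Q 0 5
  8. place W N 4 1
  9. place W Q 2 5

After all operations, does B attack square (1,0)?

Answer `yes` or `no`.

Answer: yes

Derivation:
Op 1: place WB@(4,5)
Op 2: remove (4,5)
Op 3: place BK@(1,0)
Op 4: place WB@(3,3)
Op 5: place BB@(3,2)
Op 6: remove (1,0)
Op 7: place BQ@(0,5)
Op 8: place WN@(4,1)
Op 9: place WQ@(2,5)
Per-piece attacks for B:
  BQ@(0,5): attacks (0,4) (0,3) (0,2) (0,1) (0,0) (1,5) (2,5) (1,4) (2,3) (3,2) [ray(1,0) blocked at (2,5); ray(1,-1) blocked at (3,2)]
  BB@(3,2): attacks (4,3) (5,4) (4,1) (2,3) (1,4) (0,5) (2,1) (1,0) [ray(1,-1) blocked at (4,1); ray(-1,1) blocked at (0,5)]
B attacks (1,0): yes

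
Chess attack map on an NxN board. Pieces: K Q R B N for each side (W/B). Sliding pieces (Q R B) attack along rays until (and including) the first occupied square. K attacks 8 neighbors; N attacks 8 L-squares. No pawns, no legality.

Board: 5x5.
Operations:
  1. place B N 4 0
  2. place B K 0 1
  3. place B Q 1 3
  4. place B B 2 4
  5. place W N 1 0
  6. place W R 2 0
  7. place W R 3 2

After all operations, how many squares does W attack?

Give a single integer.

Op 1: place BN@(4,0)
Op 2: place BK@(0,1)
Op 3: place BQ@(1,3)
Op 4: place BB@(2,4)
Op 5: place WN@(1,0)
Op 6: place WR@(2,0)
Op 7: place WR@(3,2)
Per-piece attacks for W:
  WN@(1,0): attacks (2,2) (3,1) (0,2)
  WR@(2,0): attacks (2,1) (2,2) (2,3) (2,4) (3,0) (4,0) (1,0) [ray(0,1) blocked at (2,4); ray(1,0) blocked at (4,0); ray(-1,0) blocked at (1,0)]
  WR@(3,2): attacks (3,3) (3,4) (3,1) (3,0) (4,2) (2,2) (1,2) (0,2)
Union (13 distinct): (0,2) (1,0) (1,2) (2,1) (2,2) (2,3) (2,4) (3,0) (3,1) (3,3) (3,4) (4,0) (4,2)

Answer: 13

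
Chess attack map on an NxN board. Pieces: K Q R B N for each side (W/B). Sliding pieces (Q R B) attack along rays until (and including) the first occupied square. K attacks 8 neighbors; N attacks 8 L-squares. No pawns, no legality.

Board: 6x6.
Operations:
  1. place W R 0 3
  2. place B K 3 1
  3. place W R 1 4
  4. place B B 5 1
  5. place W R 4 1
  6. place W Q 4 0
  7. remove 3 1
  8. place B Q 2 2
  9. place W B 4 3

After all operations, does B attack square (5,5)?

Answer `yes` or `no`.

Answer: yes

Derivation:
Op 1: place WR@(0,3)
Op 2: place BK@(3,1)
Op 3: place WR@(1,4)
Op 4: place BB@(5,1)
Op 5: place WR@(4,1)
Op 6: place WQ@(4,0)
Op 7: remove (3,1)
Op 8: place BQ@(2,2)
Op 9: place WB@(4,3)
Per-piece attacks for B:
  BQ@(2,2): attacks (2,3) (2,4) (2,5) (2,1) (2,0) (3,2) (4,2) (5,2) (1,2) (0,2) (3,3) (4,4) (5,5) (3,1) (4,0) (1,3) (0,4) (1,1) (0,0) [ray(1,-1) blocked at (4,0)]
  BB@(5,1): attacks (4,2) (3,3) (2,4) (1,5) (4,0) [ray(-1,-1) blocked at (4,0)]
B attacks (5,5): yes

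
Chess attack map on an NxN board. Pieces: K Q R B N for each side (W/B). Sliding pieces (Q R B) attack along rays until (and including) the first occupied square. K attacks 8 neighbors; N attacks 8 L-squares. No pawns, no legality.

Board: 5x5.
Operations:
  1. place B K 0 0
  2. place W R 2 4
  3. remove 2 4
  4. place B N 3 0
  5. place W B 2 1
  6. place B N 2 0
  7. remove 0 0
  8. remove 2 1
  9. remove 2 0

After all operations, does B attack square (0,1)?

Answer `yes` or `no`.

Op 1: place BK@(0,0)
Op 2: place WR@(2,4)
Op 3: remove (2,4)
Op 4: place BN@(3,0)
Op 5: place WB@(2,1)
Op 6: place BN@(2,0)
Op 7: remove (0,0)
Op 8: remove (2,1)
Op 9: remove (2,0)
Per-piece attacks for B:
  BN@(3,0): attacks (4,2) (2,2) (1,1)
B attacks (0,1): no

Answer: no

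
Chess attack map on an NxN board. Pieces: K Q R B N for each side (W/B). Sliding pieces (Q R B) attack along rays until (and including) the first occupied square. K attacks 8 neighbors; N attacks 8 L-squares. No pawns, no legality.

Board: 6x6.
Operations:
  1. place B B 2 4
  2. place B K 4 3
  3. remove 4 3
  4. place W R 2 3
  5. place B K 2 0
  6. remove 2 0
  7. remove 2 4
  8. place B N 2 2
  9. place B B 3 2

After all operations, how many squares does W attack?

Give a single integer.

Answer: 8

Derivation:
Op 1: place BB@(2,4)
Op 2: place BK@(4,3)
Op 3: remove (4,3)
Op 4: place WR@(2,3)
Op 5: place BK@(2,0)
Op 6: remove (2,0)
Op 7: remove (2,4)
Op 8: place BN@(2,2)
Op 9: place BB@(3,2)
Per-piece attacks for W:
  WR@(2,3): attacks (2,4) (2,5) (2,2) (3,3) (4,3) (5,3) (1,3) (0,3) [ray(0,-1) blocked at (2,2)]
Union (8 distinct): (0,3) (1,3) (2,2) (2,4) (2,5) (3,3) (4,3) (5,3)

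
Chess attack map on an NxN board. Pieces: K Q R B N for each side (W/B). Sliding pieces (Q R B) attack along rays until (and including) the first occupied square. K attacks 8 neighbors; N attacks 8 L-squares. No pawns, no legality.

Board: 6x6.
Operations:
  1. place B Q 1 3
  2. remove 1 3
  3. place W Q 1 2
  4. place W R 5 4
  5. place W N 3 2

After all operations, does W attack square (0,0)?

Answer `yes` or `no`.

Op 1: place BQ@(1,3)
Op 2: remove (1,3)
Op 3: place WQ@(1,2)
Op 4: place WR@(5,4)
Op 5: place WN@(3,2)
Per-piece attacks for W:
  WQ@(1,2): attacks (1,3) (1,4) (1,5) (1,1) (1,0) (2,2) (3,2) (0,2) (2,3) (3,4) (4,5) (2,1) (3,0) (0,3) (0,1) [ray(1,0) blocked at (3,2)]
  WN@(3,2): attacks (4,4) (5,3) (2,4) (1,3) (4,0) (5,1) (2,0) (1,1)
  WR@(5,4): attacks (5,5) (5,3) (5,2) (5,1) (5,0) (4,4) (3,4) (2,4) (1,4) (0,4)
W attacks (0,0): no

Answer: no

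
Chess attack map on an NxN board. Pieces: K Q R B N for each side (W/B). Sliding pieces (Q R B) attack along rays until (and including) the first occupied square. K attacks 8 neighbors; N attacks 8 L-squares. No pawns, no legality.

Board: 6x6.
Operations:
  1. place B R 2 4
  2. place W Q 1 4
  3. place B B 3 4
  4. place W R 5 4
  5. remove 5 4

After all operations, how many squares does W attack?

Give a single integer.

Op 1: place BR@(2,4)
Op 2: place WQ@(1,4)
Op 3: place BB@(3,4)
Op 4: place WR@(5,4)
Op 5: remove (5,4)
Per-piece attacks for W:
  WQ@(1,4): attacks (1,5) (1,3) (1,2) (1,1) (1,0) (2,4) (0,4) (2,5) (2,3) (3,2) (4,1) (5,0) (0,5) (0,3) [ray(1,0) blocked at (2,4)]
Union (14 distinct): (0,3) (0,4) (0,5) (1,0) (1,1) (1,2) (1,3) (1,5) (2,3) (2,4) (2,5) (3,2) (4,1) (5,0)

Answer: 14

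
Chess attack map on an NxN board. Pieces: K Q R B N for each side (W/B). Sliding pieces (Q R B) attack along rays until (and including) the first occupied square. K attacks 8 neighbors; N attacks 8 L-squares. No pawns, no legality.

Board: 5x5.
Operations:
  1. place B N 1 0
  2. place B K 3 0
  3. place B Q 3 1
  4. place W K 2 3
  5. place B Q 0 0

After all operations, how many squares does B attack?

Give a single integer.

Op 1: place BN@(1,0)
Op 2: place BK@(3,0)
Op 3: place BQ@(3,1)
Op 4: place WK@(2,3)
Op 5: place BQ@(0,0)
Per-piece attacks for B:
  BQ@(0,0): attacks (0,1) (0,2) (0,3) (0,4) (1,0) (1,1) (2,2) (3,3) (4,4) [ray(1,0) blocked at (1,0)]
  BN@(1,0): attacks (2,2) (3,1) (0,2)
  BK@(3,0): attacks (3,1) (4,0) (2,0) (4,1) (2,1)
  BQ@(3,1): attacks (3,2) (3,3) (3,4) (3,0) (4,1) (2,1) (1,1) (0,1) (4,2) (4,0) (2,2) (1,3) (0,4) (2,0) [ray(0,-1) blocked at (3,0)]
Union (19 distinct): (0,1) (0,2) (0,3) (0,4) (1,0) (1,1) (1,3) (2,0) (2,1) (2,2) (3,0) (3,1) (3,2) (3,3) (3,4) (4,0) (4,1) (4,2) (4,4)

Answer: 19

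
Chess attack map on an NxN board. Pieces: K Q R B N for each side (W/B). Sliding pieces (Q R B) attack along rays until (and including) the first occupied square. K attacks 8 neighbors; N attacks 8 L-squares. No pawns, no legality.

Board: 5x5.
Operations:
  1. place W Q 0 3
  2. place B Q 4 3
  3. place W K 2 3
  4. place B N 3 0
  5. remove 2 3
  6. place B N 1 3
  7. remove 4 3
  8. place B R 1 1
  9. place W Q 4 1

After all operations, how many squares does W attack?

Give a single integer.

Answer: 17

Derivation:
Op 1: place WQ@(0,3)
Op 2: place BQ@(4,3)
Op 3: place WK@(2,3)
Op 4: place BN@(3,0)
Op 5: remove (2,3)
Op 6: place BN@(1,3)
Op 7: remove (4,3)
Op 8: place BR@(1,1)
Op 9: place WQ@(4,1)
Per-piece attacks for W:
  WQ@(0,3): attacks (0,4) (0,2) (0,1) (0,0) (1,3) (1,4) (1,2) (2,1) (3,0) [ray(1,0) blocked at (1,3); ray(1,-1) blocked at (3,0)]
  WQ@(4,1): attacks (4,2) (4,3) (4,4) (4,0) (3,1) (2,1) (1,1) (3,2) (2,3) (1,4) (3,0) [ray(-1,0) blocked at (1,1); ray(-1,-1) blocked at (3,0)]
Union (17 distinct): (0,0) (0,1) (0,2) (0,4) (1,1) (1,2) (1,3) (1,4) (2,1) (2,3) (3,0) (3,1) (3,2) (4,0) (4,2) (4,3) (4,4)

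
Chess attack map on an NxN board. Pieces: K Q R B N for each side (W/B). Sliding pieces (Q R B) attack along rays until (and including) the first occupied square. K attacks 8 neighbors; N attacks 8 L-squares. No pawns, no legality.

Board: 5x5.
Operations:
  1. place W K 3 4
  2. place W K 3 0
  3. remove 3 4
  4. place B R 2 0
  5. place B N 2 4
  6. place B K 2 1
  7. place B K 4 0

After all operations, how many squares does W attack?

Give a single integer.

Op 1: place WK@(3,4)
Op 2: place WK@(3,0)
Op 3: remove (3,4)
Op 4: place BR@(2,0)
Op 5: place BN@(2,4)
Op 6: place BK@(2,1)
Op 7: place BK@(4,0)
Per-piece attacks for W:
  WK@(3,0): attacks (3,1) (4,0) (2,0) (4,1) (2,1)
Union (5 distinct): (2,0) (2,1) (3,1) (4,0) (4,1)

Answer: 5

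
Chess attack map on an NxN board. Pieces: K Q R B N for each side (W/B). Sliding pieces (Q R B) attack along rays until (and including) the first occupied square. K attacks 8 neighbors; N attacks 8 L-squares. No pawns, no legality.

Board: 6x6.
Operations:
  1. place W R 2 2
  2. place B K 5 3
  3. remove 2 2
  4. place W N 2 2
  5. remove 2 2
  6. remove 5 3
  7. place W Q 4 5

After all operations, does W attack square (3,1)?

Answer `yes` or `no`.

Op 1: place WR@(2,2)
Op 2: place BK@(5,3)
Op 3: remove (2,2)
Op 4: place WN@(2,2)
Op 5: remove (2,2)
Op 6: remove (5,3)
Op 7: place WQ@(4,5)
Per-piece attacks for W:
  WQ@(4,5): attacks (4,4) (4,3) (4,2) (4,1) (4,0) (5,5) (3,5) (2,5) (1,5) (0,5) (5,4) (3,4) (2,3) (1,2) (0,1)
W attacks (3,1): no

Answer: no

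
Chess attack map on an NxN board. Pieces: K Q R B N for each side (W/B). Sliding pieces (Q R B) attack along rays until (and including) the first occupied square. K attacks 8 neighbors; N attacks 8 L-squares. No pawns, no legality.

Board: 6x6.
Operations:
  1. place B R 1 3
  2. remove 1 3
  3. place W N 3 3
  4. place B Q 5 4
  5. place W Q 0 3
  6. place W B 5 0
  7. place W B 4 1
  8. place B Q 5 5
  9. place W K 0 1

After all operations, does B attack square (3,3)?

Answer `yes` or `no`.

Answer: yes

Derivation:
Op 1: place BR@(1,3)
Op 2: remove (1,3)
Op 3: place WN@(3,3)
Op 4: place BQ@(5,4)
Op 5: place WQ@(0,3)
Op 6: place WB@(5,0)
Op 7: place WB@(4,1)
Op 8: place BQ@(5,5)
Op 9: place WK@(0,1)
Per-piece attacks for B:
  BQ@(5,4): attacks (5,5) (5,3) (5,2) (5,1) (5,0) (4,4) (3,4) (2,4) (1,4) (0,4) (4,5) (4,3) (3,2) (2,1) (1,0) [ray(0,1) blocked at (5,5); ray(0,-1) blocked at (5,0)]
  BQ@(5,5): attacks (5,4) (4,5) (3,5) (2,5) (1,5) (0,5) (4,4) (3,3) [ray(0,-1) blocked at (5,4); ray(-1,-1) blocked at (3,3)]
B attacks (3,3): yes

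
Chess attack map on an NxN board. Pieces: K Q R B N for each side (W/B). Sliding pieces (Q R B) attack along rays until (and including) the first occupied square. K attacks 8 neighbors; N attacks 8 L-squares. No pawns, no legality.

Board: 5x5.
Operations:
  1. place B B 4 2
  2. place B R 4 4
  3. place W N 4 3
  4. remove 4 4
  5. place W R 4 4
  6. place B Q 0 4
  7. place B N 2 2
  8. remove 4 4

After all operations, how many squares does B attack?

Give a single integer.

Op 1: place BB@(4,2)
Op 2: place BR@(4,4)
Op 3: place WN@(4,3)
Op 4: remove (4,4)
Op 5: place WR@(4,4)
Op 6: place BQ@(0,4)
Op 7: place BN@(2,2)
Op 8: remove (4,4)
Per-piece attacks for B:
  BQ@(0,4): attacks (0,3) (0,2) (0,1) (0,0) (1,4) (2,4) (3,4) (4,4) (1,3) (2,2) [ray(1,-1) blocked at (2,2)]
  BN@(2,2): attacks (3,4) (4,3) (1,4) (0,3) (3,0) (4,1) (1,0) (0,1)
  BB@(4,2): attacks (3,3) (2,4) (3,1) (2,0)
Union (17 distinct): (0,0) (0,1) (0,2) (0,3) (1,0) (1,3) (1,4) (2,0) (2,2) (2,4) (3,0) (3,1) (3,3) (3,4) (4,1) (4,3) (4,4)

Answer: 17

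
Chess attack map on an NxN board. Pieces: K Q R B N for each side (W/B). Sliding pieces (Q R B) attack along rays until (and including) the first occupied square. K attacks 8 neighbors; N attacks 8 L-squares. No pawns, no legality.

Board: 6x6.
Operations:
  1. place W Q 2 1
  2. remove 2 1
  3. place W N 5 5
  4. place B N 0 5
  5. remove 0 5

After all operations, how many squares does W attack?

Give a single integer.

Op 1: place WQ@(2,1)
Op 2: remove (2,1)
Op 3: place WN@(5,5)
Op 4: place BN@(0,5)
Op 5: remove (0,5)
Per-piece attacks for W:
  WN@(5,5): attacks (4,3) (3,4)
Union (2 distinct): (3,4) (4,3)

Answer: 2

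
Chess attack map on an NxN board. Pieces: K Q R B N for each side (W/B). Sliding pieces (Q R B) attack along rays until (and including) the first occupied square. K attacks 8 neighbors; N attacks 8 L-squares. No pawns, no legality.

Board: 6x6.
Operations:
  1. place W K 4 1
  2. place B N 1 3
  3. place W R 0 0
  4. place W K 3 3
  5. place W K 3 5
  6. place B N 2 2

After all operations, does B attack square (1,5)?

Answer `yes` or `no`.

Op 1: place WK@(4,1)
Op 2: place BN@(1,3)
Op 3: place WR@(0,0)
Op 4: place WK@(3,3)
Op 5: place WK@(3,5)
Op 6: place BN@(2,2)
Per-piece attacks for B:
  BN@(1,3): attacks (2,5) (3,4) (0,5) (2,1) (3,2) (0,1)
  BN@(2,2): attacks (3,4) (4,3) (1,4) (0,3) (3,0) (4,1) (1,0) (0,1)
B attacks (1,5): no

Answer: no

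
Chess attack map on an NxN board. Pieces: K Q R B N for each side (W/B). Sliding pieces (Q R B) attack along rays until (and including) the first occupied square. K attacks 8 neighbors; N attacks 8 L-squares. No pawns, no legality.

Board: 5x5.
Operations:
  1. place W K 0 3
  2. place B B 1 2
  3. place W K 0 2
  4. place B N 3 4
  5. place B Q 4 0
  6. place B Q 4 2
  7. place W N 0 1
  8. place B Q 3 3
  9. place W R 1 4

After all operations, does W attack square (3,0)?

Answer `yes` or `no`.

Answer: no

Derivation:
Op 1: place WK@(0,3)
Op 2: place BB@(1,2)
Op 3: place WK@(0,2)
Op 4: place BN@(3,4)
Op 5: place BQ@(4,0)
Op 6: place BQ@(4,2)
Op 7: place WN@(0,1)
Op 8: place BQ@(3,3)
Op 9: place WR@(1,4)
Per-piece attacks for W:
  WN@(0,1): attacks (1,3) (2,2) (2,0)
  WK@(0,2): attacks (0,3) (0,1) (1,2) (1,3) (1,1)
  WK@(0,3): attacks (0,4) (0,2) (1,3) (1,4) (1,2)
  WR@(1,4): attacks (1,3) (1,2) (2,4) (3,4) (0,4) [ray(0,-1) blocked at (1,2); ray(1,0) blocked at (3,4)]
W attacks (3,0): no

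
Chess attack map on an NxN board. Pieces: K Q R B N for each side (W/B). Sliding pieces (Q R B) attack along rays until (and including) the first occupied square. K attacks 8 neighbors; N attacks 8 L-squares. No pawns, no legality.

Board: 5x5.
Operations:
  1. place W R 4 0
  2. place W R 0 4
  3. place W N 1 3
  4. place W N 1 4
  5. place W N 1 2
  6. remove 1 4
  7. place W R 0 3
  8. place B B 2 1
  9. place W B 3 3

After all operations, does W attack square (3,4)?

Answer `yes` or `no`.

Answer: yes

Derivation:
Op 1: place WR@(4,0)
Op 2: place WR@(0,4)
Op 3: place WN@(1,3)
Op 4: place WN@(1,4)
Op 5: place WN@(1,2)
Op 6: remove (1,4)
Op 7: place WR@(0,3)
Op 8: place BB@(2,1)
Op 9: place WB@(3,3)
Per-piece attacks for W:
  WR@(0,3): attacks (0,4) (0,2) (0,1) (0,0) (1,3) [ray(0,1) blocked at (0,4); ray(1,0) blocked at (1,3)]
  WR@(0,4): attacks (0,3) (1,4) (2,4) (3,4) (4,4) [ray(0,-1) blocked at (0,3)]
  WN@(1,2): attacks (2,4) (3,3) (0,4) (2,0) (3,1) (0,0)
  WN@(1,3): attacks (3,4) (2,1) (3,2) (0,1)
  WB@(3,3): attacks (4,4) (4,2) (2,4) (2,2) (1,1) (0,0)
  WR@(4,0): attacks (4,1) (4,2) (4,3) (4,4) (3,0) (2,0) (1,0) (0,0)
W attacks (3,4): yes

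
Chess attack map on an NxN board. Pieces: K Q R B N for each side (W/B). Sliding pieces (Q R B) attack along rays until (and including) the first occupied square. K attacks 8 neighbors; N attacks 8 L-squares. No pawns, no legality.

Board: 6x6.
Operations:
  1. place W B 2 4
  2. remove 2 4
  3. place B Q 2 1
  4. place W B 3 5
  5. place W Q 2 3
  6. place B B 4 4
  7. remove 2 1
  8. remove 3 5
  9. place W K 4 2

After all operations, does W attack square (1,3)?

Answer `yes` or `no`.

Op 1: place WB@(2,4)
Op 2: remove (2,4)
Op 3: place BQ@(2,1)
Op 4: place WB@(3,5)
Op 5: place WQ@(2,3)
Op 6: place BB@(4,4)
Op 7: remove (2,1)
Op 8: remove (3,5)
Op 9: place WK@(4,2)
Per-piece attacks for W:
  WQ@(2,3): attacks (2,4) (2,5) (2,2) (2,1) (2,0) (3,3) (4,3) (5,3) (1,3) (0,3) (3,4) (4,5) (3,2) (4,1) (5,0) (1,4) (0,5) (1,2) (0,1)
  WK@(4,2): attacks (4,3) (4,1) (5,2) (3,2) (5,3) (5,1) (3,3) (3,1)
W attacks (1,3): yes

Answer: yes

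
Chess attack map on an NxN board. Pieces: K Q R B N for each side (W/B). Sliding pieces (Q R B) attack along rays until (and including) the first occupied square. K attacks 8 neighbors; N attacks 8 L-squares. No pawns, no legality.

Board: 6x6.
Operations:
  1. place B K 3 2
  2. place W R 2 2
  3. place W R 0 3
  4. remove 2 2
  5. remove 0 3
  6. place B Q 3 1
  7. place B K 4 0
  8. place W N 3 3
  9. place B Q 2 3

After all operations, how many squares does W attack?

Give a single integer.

Op 1: place BK@(3,2)
Op 2: place WR@(2,2)
Op 3: place WR@(0,3)
Op 4: remove (2,2)
Op 5: remove (0,3)
Op 6: place BQ@(3,1)
Op 7: place BK@(4,0)
Op 8: place WN@(3,3)
Op 9: place BQ@(2,3)
Per-piece attacks for W:
  WN@(3,3): attacks (4,5) (5,4) (2,5) (1,4) (4,1) (5,2) (2,1) (1,2)
Union (8 distinct): (1,2) (1,4) (2,1) (2,5) (4,1) (4,5) (5,2) (5,4)

Answer: 8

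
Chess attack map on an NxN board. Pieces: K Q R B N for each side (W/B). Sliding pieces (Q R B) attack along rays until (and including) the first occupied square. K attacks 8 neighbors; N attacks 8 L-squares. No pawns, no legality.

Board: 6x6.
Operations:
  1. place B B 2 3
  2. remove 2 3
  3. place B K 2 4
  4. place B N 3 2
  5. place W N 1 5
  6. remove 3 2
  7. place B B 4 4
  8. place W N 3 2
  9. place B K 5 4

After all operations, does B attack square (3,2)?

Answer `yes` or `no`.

Op 1: place BB@(2,3)
Op 2: remove (2,3)
Op 3: place BK@(2,4)
Op 4: place BN@(3,2)
Op 5: place WN@(1,5)
Op 6: remove (3,2)
Op 7: place BB@(4,4)
Op 8: place WN@(3,2)
Op 9: place BK@(5,4)
Per-piece attacks for B:
  BK@(2,4): attacks (2,5) (2,3) (3,4) (1,4) (3,5) (3,3) (1,5) (1,3)
  BB@(4,4): attacks (5,5) (5,3) (3,5) (3,3) (2,2) (1,1) (0,0)
  BK@(5,4): attacks (5,5) (5,3) (4,4) (4,5) (4,3)
B attacks (3,2): no

Answer: no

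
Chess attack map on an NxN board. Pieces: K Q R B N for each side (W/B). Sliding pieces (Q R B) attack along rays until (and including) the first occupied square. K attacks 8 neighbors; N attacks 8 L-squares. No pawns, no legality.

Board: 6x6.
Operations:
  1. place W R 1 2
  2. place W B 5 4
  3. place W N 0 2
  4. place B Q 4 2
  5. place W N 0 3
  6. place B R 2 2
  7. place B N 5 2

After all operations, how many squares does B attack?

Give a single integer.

Op 1: place WR@(1,2)
Op 2: place WB@(5,4)
Op 3: place WN@(0,2)
Op 4: place BQ@(4,2)
Op 5: place WN@(0,3)
Op 6: place BR@(2,2)
Op 7: place BN@(5,2)
Per-piece attacks for B:
  BR@(2,2): attacks (2,3) (2,4) (2,5) (2,1) (2,0) (3,2) (4,2) (1,2) [ray(1,0) blocked at (4,2); ray(-1,0) blocked at (1,2)]
  BQ@(4,2): attacks (4,3) (4,4) (4,5) (4,1) (4,0) (5,2) (3,2) (2,2) (5,3) (5,1) (3,3) (2,4) (1,5) (3,1) (2,0) [ray(1,0) blocked at (5,2); ray(-1,0) blocked at (2,2)]
  BN@(5,2): attacks (4,4) (3,3) (4,0) (3,1)
Union (20 distinct): (1,2) (1,5) (2,0) (2,1) (2,2) (2,3) (2,4) (2,5) (3,1) (3,2) (3,3) (4,0) (4,1) (4,2) (4,3) (4,4) (4,5) (5,1) (5,2) (5,3)

Answer: 20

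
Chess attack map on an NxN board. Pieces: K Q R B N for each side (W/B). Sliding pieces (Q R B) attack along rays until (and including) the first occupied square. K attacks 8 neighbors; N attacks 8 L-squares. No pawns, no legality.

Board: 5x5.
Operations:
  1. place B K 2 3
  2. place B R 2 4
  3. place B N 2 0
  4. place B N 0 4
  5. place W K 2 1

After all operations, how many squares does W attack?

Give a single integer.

Answer: 8

Derivation:
Op 1: place BK@(2,3)
Op 2: place BR@(2,4)
Op 3: place BN@(2,0)
Op 4: place BN@(0,4)
Op 5: place WK@(2,1)
Per-piece attacks for W:
  WK@(2,1): attacks (2,2) (2,0) (3,1) (1,1) (3,2) (3,0) (1,2) (1,0)
Union (8 distinct): (1,0) (1,1) (1,2) (2,0) (2,2) (3,0) (3,1) (3,2)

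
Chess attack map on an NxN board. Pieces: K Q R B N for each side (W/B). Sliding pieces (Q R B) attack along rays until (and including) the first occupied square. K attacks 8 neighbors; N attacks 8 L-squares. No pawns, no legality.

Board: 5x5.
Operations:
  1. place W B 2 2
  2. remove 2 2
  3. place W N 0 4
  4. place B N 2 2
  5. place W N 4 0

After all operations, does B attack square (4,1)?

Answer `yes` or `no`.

Answer: yes

Derivation:
Op 1: place WB@(2,2)
Op 2: remove (2,2)
Op 3: place WN@(0,4)
Op 4: place BN@(2,2)
Op 5: place WN@(4,0)
Per-piece attacks for B:
  BN@(2,2): attacks (3,4) (4,3) (1,4) (0,3) (3,0) (4,1) (1,0) (0,1)
B attacks (4,1): yes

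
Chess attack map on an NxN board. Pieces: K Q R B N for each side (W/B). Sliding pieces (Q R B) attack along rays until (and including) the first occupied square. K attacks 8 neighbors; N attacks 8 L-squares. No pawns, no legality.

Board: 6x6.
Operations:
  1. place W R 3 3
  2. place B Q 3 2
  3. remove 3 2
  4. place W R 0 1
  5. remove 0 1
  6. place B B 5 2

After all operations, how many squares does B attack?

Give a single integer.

Op 1: place WR@(3,3)
Op 2: place BQ@(3,2)
Op 3: remove (3,2)
Op 4: place WR@(0,1)
Op 5: remove (0,1)
Op 6: place BB@(5,2)
Per-piece attacks for B:
  BB@(5,2): attacks (4,3) (3,4) (2,5) (4,1) (3,0)
Union (5 distinct): (2,5) (3,0) (3,4) (4,1) (4,3)

Answer: 5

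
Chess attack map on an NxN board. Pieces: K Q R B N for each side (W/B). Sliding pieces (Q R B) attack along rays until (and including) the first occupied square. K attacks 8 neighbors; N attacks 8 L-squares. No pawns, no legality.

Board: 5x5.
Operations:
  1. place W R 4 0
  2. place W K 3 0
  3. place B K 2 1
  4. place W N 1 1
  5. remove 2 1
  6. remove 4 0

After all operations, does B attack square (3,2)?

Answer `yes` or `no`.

Answer: no

Derivation:
Op 1: place WR@(4,0)
Op 2: place WK@(3,0)
Op 3: place BK@(2,1)
Op 4: place WN@(1,1)
Op 5: remove (2,1)
Op 6: remove (4,0)
Per-piece attacks for B:
B attacks (3,2): no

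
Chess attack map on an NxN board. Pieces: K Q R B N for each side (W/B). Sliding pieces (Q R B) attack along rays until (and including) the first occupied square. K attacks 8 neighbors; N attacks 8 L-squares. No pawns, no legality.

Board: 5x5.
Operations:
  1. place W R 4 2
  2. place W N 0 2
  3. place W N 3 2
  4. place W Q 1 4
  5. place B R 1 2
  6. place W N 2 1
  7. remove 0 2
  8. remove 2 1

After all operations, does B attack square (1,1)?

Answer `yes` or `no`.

Answer: yes

Derivation:
Op 1: place WR@(4,2)
Op 2: place WN@(0,2)
Op 3: place WN@(3,2)
Op 4: place WQ@(1,4)
Op 5: place BR@(1,2)
Op 6: place WN@(2,1)
Op 7: remove (0,2)
Op 8: remove (2,1)
Per-piece attacks for B:
  BR@(1,2): attacks (1,3) (1,4) (1,1) (1,0) (2,2) (3,2) (0,2) [ray(0,1) blocked at (1,4); ray(1,0) blocked at (3,2)]
B attacks (1,1): yes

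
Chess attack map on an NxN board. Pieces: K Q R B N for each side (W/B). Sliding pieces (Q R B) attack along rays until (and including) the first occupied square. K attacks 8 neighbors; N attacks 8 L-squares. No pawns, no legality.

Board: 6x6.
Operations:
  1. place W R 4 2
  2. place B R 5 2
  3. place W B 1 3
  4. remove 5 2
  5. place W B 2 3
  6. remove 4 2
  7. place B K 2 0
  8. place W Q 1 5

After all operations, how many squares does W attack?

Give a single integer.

Answer: 22

Derivation:
Op 1: place WR@(4,2)
Op 2: place BR@(5,2)
Op 3: place WB@(1,3)
Op 4: remove (5,2)
Op 5: place WB@(2,3)
Op 6: remove (4,2)
Op 7: place BK@(2,0)
Op 8: place WQ@(1,5)
Per-piece attacks for W:
  WB@(1,3): attacks (2,4) (3,5) (2,2) (3,1) (4,0) (0,4) (0,2)
  WQ@(1,5): attacks (1,4) (1,3) (2,5) (3,5) (4,5) (5,5) (0,5) (2,4) (3,3) (4,2) (5,1) (0,4) [ray(0,-1) blocked at (1,3)]
  WB@(2,3): attacks (3,4) (4,5) (3,2) (4,1) (5,0) (1,4) (0,5) (1,2) (0,1)
Union (22 distinct): (0,1) (0,2) (0,4) (0,5) (1,2) (1,3) (1,4) (2,2) (2,4) (2,5) (3,1) (3,2) (3,3) (3,4) (3,5) (4,0) (4,1) (4,2) (4,5) (5,0) (5,1) (5,5)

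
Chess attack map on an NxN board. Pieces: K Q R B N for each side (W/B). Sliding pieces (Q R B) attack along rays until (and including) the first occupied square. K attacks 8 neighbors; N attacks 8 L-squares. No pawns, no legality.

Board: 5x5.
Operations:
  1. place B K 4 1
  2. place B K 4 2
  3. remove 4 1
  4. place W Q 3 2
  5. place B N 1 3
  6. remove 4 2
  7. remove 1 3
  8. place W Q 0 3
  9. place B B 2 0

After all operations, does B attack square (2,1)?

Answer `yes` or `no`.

Op 1: place BK@(4,1)
Op 2: place BK@(4,2)
Op 3: remove (4,1)
Op 4: place WQ@(3,2)
Op 5: place BN@(1,3)
Op 6: remove (4,2)
Op 7: remove (1,3)
Op 8: place WQ@(0,3)
Op 9: place BB@(2,0)
Per-piece attacks for B:
  BB@(2,0): attacks (3,1) (4,2) (1,1) (0,2)
B attacks (2,1): no

Answer: no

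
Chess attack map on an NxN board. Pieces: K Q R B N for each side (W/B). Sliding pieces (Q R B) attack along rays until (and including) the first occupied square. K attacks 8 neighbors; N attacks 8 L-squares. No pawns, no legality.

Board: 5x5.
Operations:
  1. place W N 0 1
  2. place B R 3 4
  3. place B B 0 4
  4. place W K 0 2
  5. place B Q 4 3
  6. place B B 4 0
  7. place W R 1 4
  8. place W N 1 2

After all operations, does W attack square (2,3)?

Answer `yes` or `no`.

Answer: no

Derivation:
Op 1: place WN@(0,1)
Op 2: place BR@(3,4)
Op 3: place BB@(0,4)
Op 4: place WK@(0,2)
Op 5: place BQ@(4,3)
Op 6: place BB@(4,0)
Op 7: place WR@(1,4)
Op 8: place WN@(1,2)
Per-piece attacks for W:
  WN@(0,1): attacks (1,3) (2,2) (2,0)
  WK@(0,2): attacks (0,3) (0,1) (1,2) (1,3) (1,1)
  WN@(1,2): attacks (2,4) (3,3) (0,4) (2,0) (3,1) (0,0)
  WR@(1,4): attacks (1,3) (1,2) (2,4) (3,4) (0,4) [ray(0,-1) blocked at (1,2); ray(1,0) blocked at (3,4); ray(-1,0) blocked at (0,4)]
W attacks (2,3): no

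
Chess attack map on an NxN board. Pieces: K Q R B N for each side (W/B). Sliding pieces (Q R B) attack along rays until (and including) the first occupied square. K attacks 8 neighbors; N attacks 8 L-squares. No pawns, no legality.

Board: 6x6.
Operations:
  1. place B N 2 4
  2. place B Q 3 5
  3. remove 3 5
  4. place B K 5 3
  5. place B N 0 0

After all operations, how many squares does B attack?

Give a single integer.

Answer: 11

Derivation:
Op 1: place BN@(2,4)
Op 2: place BQ@(3,5)
Op 3: remove (3,5)
Op 4: place BK@(5,3)
Op 5: place BN@(0,0)
Per-piece attacks for B:
  BN@(0,0): attacks (1,2) (2,1)
  BN@(2,4): attacks (4,5) (0,5) (3,2) (4,3) (1,2) (0,3)
  BK@(5,3): attacks (5,4) (5,2) (4,3) (4,4) (4,2)
Union (11 distinct): (0,3) (0,5) (1,2) (2,1) (3,2) (4,2) (4,3) (4,4) (4,5) (5,2) (5,4)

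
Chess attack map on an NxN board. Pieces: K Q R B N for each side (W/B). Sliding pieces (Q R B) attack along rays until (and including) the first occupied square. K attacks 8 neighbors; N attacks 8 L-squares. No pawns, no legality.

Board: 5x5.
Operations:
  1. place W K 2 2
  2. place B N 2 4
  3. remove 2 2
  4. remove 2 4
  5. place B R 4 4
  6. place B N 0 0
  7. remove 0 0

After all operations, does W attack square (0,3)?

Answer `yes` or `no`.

Answer: no

Derivation:
Op 1: place WK@(2,2)
Op 2: place BN@(2,4)
Op 3: remove (2,2)
Op 4: remove (2,4)
Op 5: place BR@(4,4)
Op 6: place BN@(0,0)
Op 7: remove (0,0)
Per-piece attacks for W:
W attacks (0,3): no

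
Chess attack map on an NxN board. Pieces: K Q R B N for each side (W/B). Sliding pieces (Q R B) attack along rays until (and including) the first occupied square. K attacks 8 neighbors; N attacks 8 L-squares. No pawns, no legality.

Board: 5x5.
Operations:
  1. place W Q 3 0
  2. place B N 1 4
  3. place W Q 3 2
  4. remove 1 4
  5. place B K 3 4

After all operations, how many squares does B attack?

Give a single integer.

Op 1: place WQ@(3,0)
Op 2: place BN@(1,4)
Op 3: place WQ@(3,2)
Op 4: remove (1,4)
Op 5: place BK@(3,4)
Per-piece attacks for B:
  BK@(3,4): attacks (3,3) (4,4) (2,4) (4,3) (2,3)
Union (5 distinct): (2,3) (2,4) (3,3) (4,3) (4,4)

Answer: 5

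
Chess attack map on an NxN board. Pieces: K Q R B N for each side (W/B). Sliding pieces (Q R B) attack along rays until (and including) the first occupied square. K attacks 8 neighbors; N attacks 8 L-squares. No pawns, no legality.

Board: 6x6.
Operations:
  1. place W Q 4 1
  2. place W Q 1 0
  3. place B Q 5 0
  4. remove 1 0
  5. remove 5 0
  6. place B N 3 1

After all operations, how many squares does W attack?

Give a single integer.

Op 1: place WQ@(4,1)
Op 2: place WQ@(1,0)
Op 3: place BQ@(5,0)
Op 4: remove (1,0)
Op 5: remove (5,0)
Op 6: place BN@(3,1)
Per-piece attacks for W:
  WQ@(4,1): attacks (4,2) (4,3) (4,4) (4,5) (4,0) (5,1) (3,1) (5,2) (5,0) (3,2) (2,3) (1,4) (0,5) (3,0) [ray(-1,0) blocked at (3,1)]
Union (14 distinct): (0,5) (1,4) (2,3) (3,0) (3,1) (3,2) (4,0) (4,2) (4,3) (4,4) (4,5) (5,0) (5,1) (5,2)

Answer: 14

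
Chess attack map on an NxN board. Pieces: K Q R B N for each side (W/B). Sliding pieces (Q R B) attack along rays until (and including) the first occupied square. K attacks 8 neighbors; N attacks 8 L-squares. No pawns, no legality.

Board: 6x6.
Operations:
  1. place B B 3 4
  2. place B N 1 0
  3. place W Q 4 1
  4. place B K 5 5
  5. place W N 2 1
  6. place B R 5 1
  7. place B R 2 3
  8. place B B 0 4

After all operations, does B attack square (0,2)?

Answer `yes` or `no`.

Answer: yes

Derivation:
Op 1: place BB@(3,4)
Op 2: place BN@(1,0)
Op 3: place WQ@(4,1)
Op 4: place BK@(5,5)
Op 5: place WN@(2,1)
Op 6: place BR@(5,1)
Op 7: place BR@(2,3)
Op 8: place BB@(0,4)
Per-piece attacks for B:
  BB@(0,4): attacks (1,5) (1,3) (2,2) (3,1) (4,0)
  BN@(1,0): attacks (2,2) (3,1) (0,2)
  BR@(2,3): attacks (2,4) (2,5) (2,2) (2,1) (3,3) (4,3) (5,3) (1,3) (0,3) [ray(0,-1) blocked at (2,1)]
  BB@(3,4): attacks (4,5) (4,3) (5,2) (2,5) (2,3) [ray(-1,-1) blocked at (2,3)]
  BR@(5,1): attacks (5,2) (5,3) (5,4) (5,5) (5,0) (4,1) [ray(0,1) blocked at (5,5); ray(-1,0) blocked at (4,1)]
  BK@(5,5): attacks (5,4) (4,5) (4,4)
B attacks (0,2): yes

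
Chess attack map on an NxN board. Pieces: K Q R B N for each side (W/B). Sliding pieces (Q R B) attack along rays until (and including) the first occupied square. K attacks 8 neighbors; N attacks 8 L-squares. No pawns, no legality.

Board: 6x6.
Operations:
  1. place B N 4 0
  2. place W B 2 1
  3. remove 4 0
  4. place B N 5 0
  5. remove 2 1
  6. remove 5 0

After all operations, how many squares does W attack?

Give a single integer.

Answer: 0

Derivation:
Op 1: place BN@(4,0)
Op 2: place WB@(2,1)
Op 3: remove (4,0)
Op 4: place BN@(5,0)
Op 5: remove (2,1)
Op 6: remove (5,0)
Per-piece attacks for W:
Union (0 distinct): (none)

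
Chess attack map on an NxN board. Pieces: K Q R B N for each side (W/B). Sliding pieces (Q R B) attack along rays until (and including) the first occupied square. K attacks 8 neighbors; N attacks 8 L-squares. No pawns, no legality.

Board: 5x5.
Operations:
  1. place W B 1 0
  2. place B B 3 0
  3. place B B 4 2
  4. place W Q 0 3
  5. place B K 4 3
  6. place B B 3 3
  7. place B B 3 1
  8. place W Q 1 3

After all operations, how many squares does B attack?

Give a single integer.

Answer: 17

Derivation:
Op 1: place WB@(1,0)
Op 2: place BB@(3,0)
Op 3: place BB@(4,2)
Op 4: place WQ@(0,3)
Op 5: place BK@(4,3)
Op 6: place BB@(3,3)
Op 7: place BB@(3,1)
Op 8: place WQ@(1,3)
Per-piece attacks for B:
  BB@(3,0): attacks (4,1) (2,1) (1,2) (0,3) [ray(-1,1) blocked at (0,3)]
  BB@(3,1): attacks (4,2) (4,0) (2,2) (1,3) (2,0) [ray(1,1) blocked at (4,2); ray(-1,1) blocked at (1,3)]
  BB@(3,3): attacks (4,4) (4,2) (2,4) (2,2) (1,1) (0,0) [ray(1,-1) blocked at (4,2)]
  BB@(4,2): attacks (3,3) (3,1) [ray(-1,1) blocked at (3,3); ray(-1,-1) blocked at (3,1)]
  BK@(4,3): attacks (4,4) (4,2) (3,3) (3,4) (3,2)
Union (17 distinct): (0,0) (0,3) (1,1) (1,2) (1,3) (2,0) (2,1) (2,2) (2,4) (3,1) (3,2) (3,3) (3,4) (4,0) (4,1) (4,2) (4,4)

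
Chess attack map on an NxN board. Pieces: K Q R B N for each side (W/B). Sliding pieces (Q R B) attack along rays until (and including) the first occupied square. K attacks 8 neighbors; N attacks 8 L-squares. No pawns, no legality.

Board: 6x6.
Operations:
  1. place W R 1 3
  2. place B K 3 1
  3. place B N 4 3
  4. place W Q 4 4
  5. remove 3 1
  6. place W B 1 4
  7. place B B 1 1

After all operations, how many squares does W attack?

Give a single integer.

Op 1: place WR@(1,3)
Op 2: place BK@(3,1)
Op 3: place BN@(4,3)
Op 4: place WQ@(4,4)
Op 5: remove (3,1)
Op 6: place WB@(1,4)
Op 7: place BB@(1,1)
Per-piece attacks for W:
  WR@(1,3): attacks (1,4) (1,2) (1,1) (2,3) (3,3) (4,3) (0,3) [ray(0,1) blocked at (1,4); ray(0,-1) blocked at (1,1); ray(1,0) blocked at (4,3)]
  WB@(1,4): attacks (2,5) (2,3) (3,2) (4,1) (5,0) (0,5) (0,3)
  WQ@(4,4): attacks (4,5) (4,3) (5,4) (3,4) (2,4) (1,4) (5,5) (5,3) (3,5) (3,3) (2,2) (1,1) [ray(0,-1) blocked at (4,3); ray(-1,0) blocked at (1,4); ray(-1,-1) blocked at (1,1)]
Union (20 distinct): (0,3) (0,5) (1,1) (1,2) (1,4) (2,2) (2,3) (2,4) (2,5) (3,2) (3,3) (3,4) (3,5) (4,1) (4,3) (4,5) (5,0) (5,3) (5,4) (5,5)

Answer: 20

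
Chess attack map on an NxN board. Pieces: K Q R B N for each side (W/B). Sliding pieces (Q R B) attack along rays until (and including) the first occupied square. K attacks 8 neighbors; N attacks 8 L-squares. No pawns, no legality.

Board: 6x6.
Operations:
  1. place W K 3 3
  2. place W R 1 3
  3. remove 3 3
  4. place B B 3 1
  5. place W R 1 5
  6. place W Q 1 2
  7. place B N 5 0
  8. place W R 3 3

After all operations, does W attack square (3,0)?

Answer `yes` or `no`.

Answer: yes

Derivation:
Op 1: place WK@(3,3)
Op 2: place WR@(1,3)
Op 3: remove (3,3)
Op 4: place BB@(3,1)
Op 5: place WR@(1,5)
Op 6: place WQ@(1,2)
Op 7: place BN@(5,0)
Op 8: place WR@(3,3)
Per-piece attacks for W:
  WQ@(1,2): attacks (1,3) (1,1) (1,0) (2,2) (3,2) (4,2) (5,2) (0,2) (2,3) (3,4) (4,5) (2,1) (3,0) (0,3) (0,1) [ray(0,1) blocked at (1,3)]
  WR@(1,3): attacks (1,4) (1,5) (1,2) (2,3) (3,3) (0,3) [ray(0,1) blocked at (1,5); ray(0,-1) blocked at (1,2); ray(1,0) blocked at (3,3)]
  WR@(1,5): attacks (1,4) (1,3) (2,5) (3,5) (4,5) (5,5) (0,5) [ray(0,-1) blocked at (1,3)]
  WR@(3,3): attacks (3,4) (3,5) (3,2) (3,1) (4,3) (5,3) (2,3) (1,3) [ray(0,-1) blocked at (3,1); ray(-1,0) blocked at (1,3)]
W attacks (3,0): yes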